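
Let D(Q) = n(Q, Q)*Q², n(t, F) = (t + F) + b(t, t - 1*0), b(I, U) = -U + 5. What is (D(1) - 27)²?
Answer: 441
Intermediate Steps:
b(I, U) = 5 - U
n(t, F) = 5 + F (n(t, F) = (t + F) + (5 - (t - 1*0)) = (F + t) + (5 - (t + 0)) = (F + t) + (5 - t) = 5 + F)
D(Q) = Q²*(5 + Q) (D(Q) = (5 + Q)*Q² = Q²*(5 + Q))
(D(1) - 27)² = (1²*(5 + 1) - 27)² = (1*6 - 27)² = (6 - 27)² = (-21)² = 441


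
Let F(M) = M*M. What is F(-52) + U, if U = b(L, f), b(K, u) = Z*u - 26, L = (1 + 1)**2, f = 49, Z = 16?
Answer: 3462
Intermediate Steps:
L = 4 (L = 2**2 = 4)
F(M) = M**2
b(K, u) = -26 + 16*u (b(K, u) = 16*u - 26 = -26 + 16*u)
U = 758 (U = -26 + 16*49 = -26 + 784 = 758)
F(-52) + U = (-52)**2 + 758 = 2704 + 758 = 3462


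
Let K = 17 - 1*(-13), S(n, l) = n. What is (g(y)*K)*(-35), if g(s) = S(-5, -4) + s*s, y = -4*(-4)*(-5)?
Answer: -6714750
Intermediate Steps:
K = 30 (K = 17 + 13 = 30)
y = -80 (y = 16*(-5) = -80)
g(s) = -5 + s**2 (g(s) = -5 + s*s = -5 + s**2)
(g(y)*K)*(-35) = ((-5 + (-80)**2)*30)*(-35) = ((-5 + 6400)*30)*(-35) = (6395*30)*(-35) = 191850*(-35) = -6714750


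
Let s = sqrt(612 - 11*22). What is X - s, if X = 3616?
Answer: 3616 - sqrt(370) ≈ 3596.8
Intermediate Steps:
s = sqrt(370) (s = sqrt(612 - 242) = sqrt(370) ≈ 19.235)
X - s = 3616 - sqrt(370)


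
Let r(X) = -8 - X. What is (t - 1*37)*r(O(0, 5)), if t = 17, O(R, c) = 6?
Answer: 280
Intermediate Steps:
(t - 1*37)*r(O(0, 5)) = (17 - 1*37)*(-8 - 1*6) = (17 - 37)*(-8 - 6) = -20*(-14) = 280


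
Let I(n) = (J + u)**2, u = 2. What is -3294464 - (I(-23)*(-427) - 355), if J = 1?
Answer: -3290266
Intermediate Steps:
I(n) = 9 (I(n) = (1 + 2)**2 = 3**2 = 9)
-3294464 - (I(-23)*(-427) - 355) = -3294464 - (9*(-427) - 355) = -3294464 - (-3843 - 355) = -3294464 - 1*(-4198) = -3294464 + 4198 = -3290266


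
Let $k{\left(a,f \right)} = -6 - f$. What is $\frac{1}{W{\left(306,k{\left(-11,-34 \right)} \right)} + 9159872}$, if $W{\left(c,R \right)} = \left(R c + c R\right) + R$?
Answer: $\frac{1}{9177036} \approx 1.0897 \cdot 10^{-7}$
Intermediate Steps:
$W{\left(c,R \right)} = R + 2 R c$ ($W{\left(c,R \right)} = \left(R c + R c\right) + R = 2 R c + R = R + 2 R c$)
$\frac{1}{W{\left(306,k{\left(-11,-34 \right)} \right)} + 9159872} = \frac{1}{\left(-6 - -34\right) \left(1 + 2 \cdot 306\right) + 9159872} = \frac{1}{\left(-6 + 34\right) \left(1 + 612\right) + 9159872} = \frac{1}{28 \cdot 613 + 9159872} = \frac{1}{17164 + 9159872} = \frac{1}{9177036}$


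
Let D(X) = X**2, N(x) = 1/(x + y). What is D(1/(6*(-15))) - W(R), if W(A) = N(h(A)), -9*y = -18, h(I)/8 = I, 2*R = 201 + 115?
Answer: -1139/1709100 ≈ -0.00066643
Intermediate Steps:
R = 158 (R = (201 + 115)/2 = (1/2)*316 = 158)
h(I) = 8*I
y = 2 (y = -1/9*(-18) = 2)
N(x) = 1/(2 + x) (N(x) = 1/(x + 2) = 1/(2 + x))
W(A) = 1/(2 + 8*A)
D(1/(6*(-15))) - W(R) = (1/(6*(-15)))**2 - 1/(2*(1 + 4*158)) = (1/(-90))**2 - 1/(2*(1 + 632)) = (-1/90)**2 - 1/(2*633) = 1/8100 - 1/(2*633) = 1/8100 - 1*1/1266 = 1/8100 - 1/1266 = -1139/1709100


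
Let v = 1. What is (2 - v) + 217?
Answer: 218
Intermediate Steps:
(2 - v) + 217 = (2 - 1*1) + 217 = (2 - 1) + 217 = 1 + 217 = 218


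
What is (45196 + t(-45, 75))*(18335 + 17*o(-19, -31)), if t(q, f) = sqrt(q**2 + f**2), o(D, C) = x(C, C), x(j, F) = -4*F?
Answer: 923941828 + 306645*sqrt(34) ≈ 9.2573e+8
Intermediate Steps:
o(D, C) = -4*C
t(q, f) = sqrt(f**2 + q**2)
(45196 + t(-45, 75))*(18335 + 17*o(-19, -31)) = (45196 + sqrt(75**2 + (-45)**2))*(18335 + 17*(-4*(-31))) = (45196 + sqrt(5625 + 2025))*(18335 + 17*124) = (45196 + sqrt(7650))*(18335 + 2108) = (45196 + 15*sqrt(34))*20443 = 923941828 + 306645*sqrt(34)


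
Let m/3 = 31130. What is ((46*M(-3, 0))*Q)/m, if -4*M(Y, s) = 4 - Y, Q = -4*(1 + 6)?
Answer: 1127/46695 ≈ 0.024135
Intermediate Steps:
m = 93390 (m = 3*31130 = 93390)
Q = -28 (Q = -4*7 = -28)
M(Y, s) = -1 + Y/4 (M(Y, s) = -(4 - Y)/4 = -1 + Y/4)
((46*M(-3, 0))*Q)/m = ((46*(-1 + (¼)*(-3)))*(-28))/93390 = ((46*(-1 - ¾))*(-28))*(1/93390) = ((46*(-7/4))*(-28))*(1/93390) = -161/2*(-28)*(1/93390) = 2254*(1/93390) = 1127/46695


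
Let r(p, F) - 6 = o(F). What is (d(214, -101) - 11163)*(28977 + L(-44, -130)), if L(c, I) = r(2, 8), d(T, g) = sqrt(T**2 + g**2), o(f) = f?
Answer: -323626533 + 28991*sqrt(55997) ≈ -3.1677e+8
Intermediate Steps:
r(p, F) = 6 + F
L(c, I) = 14 (L(c, I) = 6 + 8 = 14)
(d(214, -101) - 11163)*(28977 + L(-44, -130)) = (sqrt(214**2 + (-101)**2) - 11163)*(28977 + 14) = (sqrt(45796 + 10201) - 11163)*28991 = (sqrt(55997) - 11163)*28991 = (-11163 + sqrt(55997))*28991 = -323626533 + 28991*sqrt(55997)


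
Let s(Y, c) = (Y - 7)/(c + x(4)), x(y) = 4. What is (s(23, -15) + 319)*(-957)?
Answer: -303891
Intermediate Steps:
s(Y, c) = (-7 + Y)/(4 + c) (s(Y, c) = (Y - 7)/(c + 4) = (-7 + Y)/(4 + c))
(s(23, -15) + 319)*(-957) = ((-7 + 23)/(4 - 15) + 319)*(-957) = (16/(-11) + 319)*(-957) = (-1/11*16 + 319)*(-957) = (-16/11 + 319)*(-957) = (3493/11)*(-957) = -303891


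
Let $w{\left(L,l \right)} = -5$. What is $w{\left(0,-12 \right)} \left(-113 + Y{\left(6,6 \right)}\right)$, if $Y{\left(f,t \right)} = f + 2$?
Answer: $525$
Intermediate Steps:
$Y{\left(f,t \right)} = 2 + f$
$w{\left(0,-12 \right)} \left(-113 + Y{\left(6,6 \right)}\right) = - 5 \left(-113 + \left(2 + 6\right)\right) = - 5 \left(-113 + 8\right) = \left(-5\right) \left(-105\right) = 525$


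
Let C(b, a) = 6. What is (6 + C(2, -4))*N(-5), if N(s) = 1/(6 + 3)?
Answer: 4/3 ≈ 1.3333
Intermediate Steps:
N(s) = ⅑ (N(s) = 1/9 = ⅑)
(6 + C(2, -4))*N(-5) = (6 + 6)*(⅑) = 12*(⅑) = 4/3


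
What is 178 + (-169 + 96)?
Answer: 105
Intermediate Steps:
178 + (-169 + 96) = 178 - 73 = 105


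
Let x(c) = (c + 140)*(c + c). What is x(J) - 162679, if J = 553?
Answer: 603779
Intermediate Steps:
x(c) = 2*c*(140 + c) (x(c) = (140 + c)*(2*c) = 2*c*(140 + c))
x(J) - 162679 = 2*553*(140 + 553) - 162679 = 2*553*693 - 162679 = 766458 - 162679 = 603779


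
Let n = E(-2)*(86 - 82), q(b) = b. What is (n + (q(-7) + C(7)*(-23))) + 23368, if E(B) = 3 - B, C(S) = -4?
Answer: 23473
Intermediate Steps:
n = 20 (n = (3 - 1*(-2))*(86 - 82) = (3 + 2)*4 = 5*4 = 20)
(n + (q(-7) + C(7)*(-23))) + 23368 = (20 + (-7 - 4*(-23))) + 23368 = (20 + (-7 + 92)) + 23368 = (20 + 85) + 23368 = 105 + 23368 = 23473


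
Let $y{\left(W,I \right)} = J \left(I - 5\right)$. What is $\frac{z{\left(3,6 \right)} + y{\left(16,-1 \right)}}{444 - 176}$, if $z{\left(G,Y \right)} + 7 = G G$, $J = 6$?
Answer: $- \frac{17}{134} \approx -0.12687$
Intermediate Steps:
$z{\left(G,Y \right)} = -7 + G^{2}$ ($z{\left(G,Y \right)} = -7 + G G = -7 + G^{2}$)
$y{\left(W,I \right)} = -30 + 6 I$ ($y{\left(W,I \right)} = 6 \left(I - 5\right) = 6 \left(-5 + I\right) = -30 + 6 I$)
$\frac{z{\left(3,6 \right)} + y{\left(16,-1 \right)}}{444 - 176} = \frac{\left(-7 + 3^{2}\right) + \left(-30 + 6 \left(-1\right)\right)}{444 - 176} = \frac{\left(-7 + 9\right) - 36}{268} = \left(2 - 36\right) \frac{1}{268} = \left(-34\right) \frac{1}{268} = - \frac{17}{134}$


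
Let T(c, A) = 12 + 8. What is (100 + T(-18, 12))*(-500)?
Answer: -60000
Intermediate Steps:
T(c, A) = 20
(100 + T(-18, 12))*(-500) = (100 + 20)*(-500) = 120*(-500) = -60000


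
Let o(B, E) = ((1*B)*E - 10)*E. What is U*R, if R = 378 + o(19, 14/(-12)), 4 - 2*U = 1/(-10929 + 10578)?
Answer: 21017395/25272 ≈ 831.65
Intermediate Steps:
U = 1405/702 (U = 2 - 1/(2*(-10929 + 10578)) = 2 - ½/(-351) = 2 - ½*(-1/351) = 2 + 1/702 = 1405/702 ≈ 2.0014)
o(B, E) = E*(-10 + B*E) (o(B, E) = (B*E - 10)*E = (-10 + B*E)*E = E*(-10 + B*E))
R = 14959/36 (R = 378 + (14/(-12))*(-10 + 19*(14/(-12))) = 378 + (14*(-1/12))*(-10 + 19*(14*(-1/12))) = 378 - 7*(-10 + 19*(-7/6))/6 = 378 - 7*(-10 - 133/6)/6 = 378 - 7/6*(-193/6) = 378 + 1351/36 = 14959/36 ≈ 415.53)
U*R = (1405/702)*(14959/36) = 21017395/25272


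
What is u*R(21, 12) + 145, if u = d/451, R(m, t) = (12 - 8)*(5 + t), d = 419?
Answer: 93887/451 ≈ 208.18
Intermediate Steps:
R(m, t) = 20 + 4*t (R(m, t) = 4*(5 + t) = 20 + 4*t)
u = 419/451 ≈ 0.92905
u*R(21, 12) + 145 = 419*(20 + 4*12)/451 + 145 = 419*(20 + 48)/451 + 145 = (419/451)*68 + 145 = 28492/451 + 145 = 93887/451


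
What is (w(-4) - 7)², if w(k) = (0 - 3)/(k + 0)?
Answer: 625/16 ≈ 39.063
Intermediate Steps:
w(k) = -3/k
(w(-4) - 7)² = (-3/(-4) - 7)² = (-3*(-¼) - 7)² = (¾ - 7)² = (-25/4)² = 625/16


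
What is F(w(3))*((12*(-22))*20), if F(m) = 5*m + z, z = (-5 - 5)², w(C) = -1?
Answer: -501600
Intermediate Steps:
z = 100 (z = (-10)² = 100)
F(m) = 100 + 5*m (F(m) = 5*m + 100 = 100 + 5*m)
F(w(3))*((12*(-22))*20) = (100 + 5*(-1))*((12*(-22))*20) = (100 - 5)*(-264*20) = 95*(-5280) = -501600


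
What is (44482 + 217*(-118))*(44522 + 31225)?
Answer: 1429800372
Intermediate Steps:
(44482 + 217*(-118))*(44522 + 31225) = (44482 - 25606)*75747 = 18876*75747 = 1429800372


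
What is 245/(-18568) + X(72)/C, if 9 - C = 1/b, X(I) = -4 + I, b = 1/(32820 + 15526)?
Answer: -13105189/897521416 ≈ -0.014602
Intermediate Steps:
b = 1/48346 ≈ 2.0684e-5
C = -48337 (C = 9 - 1/1/48346 = 9 - 1*48346 = 9 - 48346 = -48337)
245/(-18568) + X(72)/C = 245/(-18568) + (-4 + 72)/(-48337) = 245*(-1/18568) + 68*(-1/48337) = -245/18568 - 68/48337 = -13105189/897521416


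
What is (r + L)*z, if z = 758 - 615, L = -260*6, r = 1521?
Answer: -5577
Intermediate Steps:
L = -1560
z = 143
(r + L)*z = (1521 - 1560)*143 = -39*143 = -5577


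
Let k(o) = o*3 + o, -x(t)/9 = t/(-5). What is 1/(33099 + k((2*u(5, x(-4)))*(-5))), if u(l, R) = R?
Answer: 1/33387 ≈ 2.9952e-5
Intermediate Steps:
x(t) = 9*t/5 (x(t) = -9*t/(-5) = -9*t*(-1)/5 = -(-9)*t/5 = 9*t/5)
k(o) = 4*o (k(o) = 3*o + o = 4*o)
1/(33099 + k((2*u(5, x(-4)))*(-5))) = 1/(33099 + 4*((2*((9/5)*(-4)))*(-5))) = 1/(33099 + 4*((2*(-36/5))*(-5))) = 1/(33099 + 4*(-72/5*(-5))) = 1/(33099 + 4*72) = 1/(33099 + 288) = 1/33387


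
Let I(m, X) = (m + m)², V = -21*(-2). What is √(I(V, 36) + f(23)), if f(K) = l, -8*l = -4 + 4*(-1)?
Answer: √7057 ≈ 84.006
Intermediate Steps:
V = 42
I(m, X) = 4*m² (I(m, X) = (2*m)² = 4*m²)
l = 1 (l = -(-4 + 4*(-1))/8 = -(-4 - 4)/8 = -⅛*(-8) = 1)
f(K) = 1
√(I(V, 36) + f(23)) = √(4*42² + 1) = √(4*1764 + 1) = √(7056 + 1) = √7057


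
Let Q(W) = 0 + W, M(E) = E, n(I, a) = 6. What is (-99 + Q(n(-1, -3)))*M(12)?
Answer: -1116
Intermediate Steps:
Q(W) = W
(-99 + Q(n(-1, -3)))*M(12) = (-99 + 6)*12 = -93*12 = -1116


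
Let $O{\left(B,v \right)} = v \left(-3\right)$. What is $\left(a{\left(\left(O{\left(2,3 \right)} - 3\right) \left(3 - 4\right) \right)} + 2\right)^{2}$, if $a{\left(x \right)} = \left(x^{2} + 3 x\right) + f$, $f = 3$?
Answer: $34225$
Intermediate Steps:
$O{\left(B,v \right)} = - 3 v$
$a{\left(x \right)} = 3 + x^{2} + 3 x$ ($a{\left(x \right)} = \left(x^{2} + 3 x\right) + 3 = 3 + x^{2} + 3 x$)
$\left(a{\left(\left(O{\left(2,3 \right)} - 3\right) \left(3 - 4\right) \right)} + 2\right)^{2} = \left(\left(3 + \left(\left(\left(-3\right) 3 - 3\right) \left(3 - 4\right)\right)^{2} + 3 \left(\left(-3\right) 3 - 3\right) \left(3 - 4\right)\right) + 2\right)^{2} = \left(\left(3 + \left(\left(-9 - 3\right) \left(-1\right)\right)^{2} + 3 \left(-9 - 3\right) \left(-1\right)\right) + 2\right)^{2} = \left(\left(3 + \left(\left(-12\right) \left(-1\right)\right)^{2} + 3 \left(\left(-12\right) \left(-1\right)\right)\right) + 2\right)^{2} = \left(\left(3 + 12^{2} + 3 \cdot 12\right) + 2\right)^{2} = \left(\left(3 + 144 + 36\right) + 2\right)^{2} = \left(183 + 2\right)^{2} = 185^{2} = 34225$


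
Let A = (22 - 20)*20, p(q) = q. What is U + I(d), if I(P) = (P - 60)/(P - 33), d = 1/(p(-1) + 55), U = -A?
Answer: -68001/1781 ≈ -38.181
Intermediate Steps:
A = 40 (A = 2*20 = 40)
U = -40 (U = -1*40 = -40)
d = 1/54 (d = 1/(-1 + 55) = 1/54 ≈ 0.018519)
I(P) = (-60 + P)/(-33 + P)
U + I(d) = -40 + (-60 + 1/54)/(-33 + 1/54) = -40 - 3239/54/(-1781/54) = -40 - 54/1781*(-3239/54) = -40 + 3239/1781 = -68001/1781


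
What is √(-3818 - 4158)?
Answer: 2*I*√1994 ≈ 89.308*I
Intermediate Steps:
√(-3818 - 4158) = √(-7976) = 2*I*√1994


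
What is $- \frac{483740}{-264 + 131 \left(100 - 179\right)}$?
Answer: $\frac{483740}{10613} \approx 45.58$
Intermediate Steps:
$- \frac{483740}{-264 + 131 \left(100 - 179\right)} = - \frac{483740}{-264 + 131 \left(-79\right)} = - \frac{483740}{-264 - 10349} = - \frac{483740}{-10613} = \left(-483740\right) \left(- \frac{1}{10613}\right) = \frac{483740}{10613}$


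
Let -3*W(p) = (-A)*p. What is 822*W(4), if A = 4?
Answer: 4384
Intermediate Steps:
W(p) = 4*p/3 (W(p) = -(-1*4)*p/3 = -(-4)*p/3 = 4*p/3)
822*W(4) = 822*((4/3)*4) = 822*(16/3) = 4384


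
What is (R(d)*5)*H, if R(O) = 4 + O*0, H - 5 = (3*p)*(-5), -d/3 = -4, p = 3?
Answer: -800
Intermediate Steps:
d = 12 (d = -3*(-4) = 12)
H = -40 (H = 5 + (3*3)*(-5) = 5 + 9*(-5) = 5 - 45 = -40)
R(O) = 4 (R(O) = 4 + 0 = 4)
(R(d)*5)*H = (4*5)*(-40) = 20*(-40) = -800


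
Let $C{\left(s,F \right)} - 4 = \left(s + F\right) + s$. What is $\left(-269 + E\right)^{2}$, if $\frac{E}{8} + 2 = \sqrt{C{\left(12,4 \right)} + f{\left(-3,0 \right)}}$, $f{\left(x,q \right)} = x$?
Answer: $83081 - 4560 \sqrt{29} \approx 58525.0$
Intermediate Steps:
$C{\left(s,F \right)} = 4 + F + 2 s$ ($C{\left(s,F \right)} = 4 + \left(\left(s + F\right) + s\right) = 4 + \left(\left(F + s\right) + s\right) = 4 + \left(F + 2 s\right) = 4 + F + 2 s$)
$E = -16 + 8 \sqrt{29}$ ($E = -16 + 8 \sqrt{\left(4 + 4 + 2 \cdot 12\right) - 3} = -16 + 8 \sqrt{\left(4 + 4 + 24\right) - 3} = -16 + 8 \sqrt{32 - 3} = -16 + 8 \sqrt{29} \approx 27.081$)
$\left(-269 + E\right)^{2} = \left(-269 - \left(16 - 8 \sqrt{29}\right)\right)^{2} = \left(-285 + 8 \sqrt{29}\right)^{2}$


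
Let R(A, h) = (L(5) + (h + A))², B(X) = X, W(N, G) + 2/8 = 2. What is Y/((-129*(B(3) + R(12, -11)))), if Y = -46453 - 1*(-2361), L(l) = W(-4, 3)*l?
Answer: 705472/202401 ≈ 3.4855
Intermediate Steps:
W(N, G) = 7/4 (W(N, G) = -¼ + 2 = 7/4)
L(l) = 7*l/4
R(A, h) = (35/4 + A + h)² (R(A, h) = ((7/4)*5 + (h + A))² = (35/4 + (A + h))² = (35/4 + A + h)²)
Y = -44092 (Y = -46453 + 2361 = -44092)
Y/((-129*(B(3) + R(12, -11)))) = -44092*(-1/(129*(3 + (35 + 4*12 + 4*(-11))²/16))) = -44092*(-1/(129*(3 + (35 + 48 - 44)²/16))) = -44092*(-1/(129*(3 + (1/16)*39²))) = -44092*(-1/(129*(3 + (1/16)*1521))) = -44092*(-1/(129*(3 + 1521/16))) = -44092/((-129*1569/16)) = -44092/(-202401/16) = -44092*(-16/202401) = 705472/202401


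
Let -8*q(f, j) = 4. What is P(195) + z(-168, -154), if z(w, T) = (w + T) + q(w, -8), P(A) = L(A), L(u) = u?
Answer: -255/2 ≈ -127.50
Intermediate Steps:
P(A) = A
q(f, j) = -½ (q(f, j) = -⅛*4 = -½)
z(w, T) = -½ + T + w (z(w, T) = (w + T) - ½ = (T + w) - ½ = -½ + T + w)
P(195) + z(-168, -154) = 195 + (-½ - 154 - 168) = 195 - 645/2 = -255/2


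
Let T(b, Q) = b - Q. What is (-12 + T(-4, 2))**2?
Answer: 324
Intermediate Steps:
(-12 + T(-4, 2))**2 = (-12 + (-4 - 1*2))**2 = (-12 + (-4 - 2))**2 = (-12 - 6)**2 = (-18)**2 = 324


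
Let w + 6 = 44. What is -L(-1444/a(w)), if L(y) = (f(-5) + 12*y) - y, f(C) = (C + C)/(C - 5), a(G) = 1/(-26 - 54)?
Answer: -1270721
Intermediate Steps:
w = 38 (w = -6 + 44 = 38)
a(G) = -1/80 (a(G) = 1/(-80) = -1/80)
f(C) = 2*C/(-5 + C) (f(C) = (2*C)/(-5 + C) = 2*C/(-5 + C))
L(y) = 1 + 11*y (L(y) = (2*(-5)/(-5 - 5) + 12*y) - y = (2*(-5)/(-10) + 12*y) - y = (2*(-5)*(-1/10) + 12*y) - y = (1 + 12*y) - y = 1 + 11*y)
-L(-1444/a(w)) = -(1 + 11*(-1444/(-1/80))) = -(1 + 11*(-1444*(-80))) = -(1 + 11*115520) = -(1 + 1270720) = -1*1270721 = -1270721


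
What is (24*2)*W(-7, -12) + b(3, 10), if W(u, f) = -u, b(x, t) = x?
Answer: 339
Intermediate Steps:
(24*2)*W(-7, -12) + b(3, 10) = (24*2)*(-1*(-7)) + 3 = 48*7 + 3 = 336 + 3 = 339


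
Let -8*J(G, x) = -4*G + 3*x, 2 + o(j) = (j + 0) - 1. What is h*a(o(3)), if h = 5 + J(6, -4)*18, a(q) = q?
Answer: 0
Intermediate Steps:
o(j) = -3 + j (o(j) = -2 + ((j + 0) - 1) = -2 + (j - 1) = -2 + (-1 + j) = -3 + j)
J(G, x) = G/2 - 3*x/8 (J(G, x) = -(-4*G + 3*x)/8 = G/2 - 3*x/8)
h = 86 (h = 5 + ((½)*6 - 3/8*(-4))*18 = 5 + (3 + 3/2)*18 = 5 + (9/2)*18 = 5 + 81 = 86)
h*a(o(3)) = 86*(-3 + 3) = 86*0 = 0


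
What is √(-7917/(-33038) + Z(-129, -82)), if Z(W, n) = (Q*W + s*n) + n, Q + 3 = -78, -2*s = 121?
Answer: √16730918319478/33038 ≈ 123.81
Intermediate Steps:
s = -121/2 (s = -½*121 = -121/2 ≈ -60.500)
Q = -81 (Q = -3 - 78 = -81)
Z(W, n) = -81*W - 119*n/2 (Z(W, n) = (-81*W - 121*n/2) + n = -81*W - 119*n/2)
√(-7917/(-33038) + Z(-129, -82)) = √(-7917/(-33038) + (-81*(-129) - 119/2*(-82))) = √(-7917*(-1/33038) + (10449 + 4879)) = √(7917/33038 + 15328) = √(506414381/33038) = √16730918319478/33038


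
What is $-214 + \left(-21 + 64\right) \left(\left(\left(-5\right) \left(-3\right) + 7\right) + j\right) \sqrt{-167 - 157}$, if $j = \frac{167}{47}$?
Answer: $-214 + \frac{929574 i}{47} \approx -214.0 + 19778.0 i$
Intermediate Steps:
$j = \frac{167}{47}$ ($j = 167 \cdot \frac{1}{47} = \frac{167}{47} \approx 3.5532$)
$-214 + \left(-21 + 64\right) \left(\left(\left(-5\right) \left(-3\right) + 7\right) + j\right) \sqrt{-167 - 157} = -214 + \left(-21 + 64\right) \left(\left(\left(-5\right) \left(-3\right) + 7\right) + \frac{167}{47}\right) \sqrt{-167 - 157} = -214 + 43 \left(\left(15 + 7\right) + \frac{167}{47}\right) \sqrt{-324} = -214 + 43 \left(22 + \frac{167}{47}\right) 18 i = -214 + 43 \cdot \frac{1201}{47} \cdot 18 i = -214 + \frac{51643 \cdot 18 i}{47} = -214 + \frac{929574 i}{47}$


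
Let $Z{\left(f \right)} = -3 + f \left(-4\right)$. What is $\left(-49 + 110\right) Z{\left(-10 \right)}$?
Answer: $2257$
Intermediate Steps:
$Z{\left(f \right)} = -3 - 4 f$
$\left(-49 + 110\right) Z{\left(-10 \right)} = \left(-49 + 110\right) \left(-3 - -40\right) = 61 \left(-3 + 40\right) = 61 \cdot 37 = 2257$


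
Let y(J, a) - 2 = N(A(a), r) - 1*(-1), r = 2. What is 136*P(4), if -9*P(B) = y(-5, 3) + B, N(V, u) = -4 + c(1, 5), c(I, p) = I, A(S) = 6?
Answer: -544/9 ≈ -60.444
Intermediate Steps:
N(V, u) = -3 (N(V, u) = -4 + 1 = -3)
y(J, a) = 0 (y(J, a) = 2 + (-3 - 1*(-1)) = 2 + (-3 + 1) = 2 - 2 = 0)
P(B) = -B/9 (P(B) = -(0 + B)/9 = -B/9)
136*P(4) = 136*(-1/9*4) = 136*(-4/9) = -544/9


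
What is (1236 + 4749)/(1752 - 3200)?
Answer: -5985/1448 ≈ -4.1333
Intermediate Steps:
(1236 + 4749)/(1752 - 3200) = 5985/(-1448) = 5985*(-1/1448) = -5985/1448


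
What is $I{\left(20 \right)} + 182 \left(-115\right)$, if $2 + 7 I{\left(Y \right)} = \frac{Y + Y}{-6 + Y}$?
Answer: $- \frac{1025564}{49} \approx -20930.0$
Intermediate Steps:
$I{\left(Y \right)} = - \frac{2}{7} + \frac{2 Y}{7 \left(-6 + Y\right)}$ ($I{\left(Y \right)} = - \frac{2}{7} + \frac{\left(Y + Y\right) \frac{1}{-6 + Y}}{7} = - \frac{2}{7} + \frac{2 Y \frac{1}{-6 + Y}}{7} = - \frac{2}{7} + \frac{2 Y}{7 \left(-6 + Y\right)}$)
$I{\left(20 \right)} + 182 \left(-115\right) = \frac{12}{7 \left(-6 + 20\right)} + 182 \left(-115\right) = \frac{12}{7 \cdot 14} - 20930 = \frac{12}{7} \cdot \frac{1}{14} - 20930 = \frac{6}{49} - 20930 = - \frac{1025564}{49}$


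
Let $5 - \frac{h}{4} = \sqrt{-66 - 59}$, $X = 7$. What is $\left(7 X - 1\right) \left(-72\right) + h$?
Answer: $-3436 - 20 i \sqrt{5} \approx -3436.0 - 44.721 i$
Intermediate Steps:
$h = 20 - 20 i \sqrt{5}$ ($h = 20 - 4 \sqrt{-66 - 59} = 20 - 4 \sqrt{-125} = 20 - 4 \cdot 5 i \sqrt{5} = 20 - 20 i \sqrt{5} \approx 20.0 - 44.721 i$)
$\left(7 X - 1\right) \left(-72\right) + h = \left(7 \cdot 7 - 1\right) \left(-72\right) + \left(20 - 20 i \sqrt{5}\right) = \left(49 - 1\right) \left(-72\right) + \left(20 - 20 i \sqrt{5}\right) = 48 \left(-72\right) + \left(20 - 20 i \sqrt{5}\right) = -3456 + \left(20 - 20 i \sqrt{5}\right) = -3436 - 20 i \sqrt{5}$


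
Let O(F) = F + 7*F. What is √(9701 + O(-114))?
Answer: √8789 ≈ 93.750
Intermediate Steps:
O(F) = 8*F
√(9701 + O(-114)) = √(9701 + 8*(-114)) = √(9701 - 912) = √8789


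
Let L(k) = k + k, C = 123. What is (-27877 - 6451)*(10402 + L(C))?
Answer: -365524544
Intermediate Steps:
L(k) = 2*k
(-27877 - 6451)*(10402 + L(C)) = (-27877 - 6451)*(10402 + 2*123) = -34328*(10402 + 246) = -34328*10648 = -365524544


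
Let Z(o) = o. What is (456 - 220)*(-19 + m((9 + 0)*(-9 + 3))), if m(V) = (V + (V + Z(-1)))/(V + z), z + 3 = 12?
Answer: -176056/45 ≈ -3912.4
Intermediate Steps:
z = 9 (z = -3 + 12 = 9)
m(V) = (-1 + 2*V)/(9 + V) (m(V) = (V + (V - 1))/(V + 9) = (V + (-1 + V))/(9 + V) = (-1 + 2*V)/(9 + V))
(456 - 220)*(-19 + m((9 + 0)*(-9 + 3))) = (456 - 220)*(-19 + (-1 + 2*((9 + 0)*(-9 + 3)))/(9 + (9 + 0)*(-9 + 3))) = 236*(-19 + (-1 + 2*(9*(-6)))/(9 + 9*(-6))) = 236*(-19 + (-1 + 2*(-54))/(9 - 54)) = 236*(-19 + (-1 - 108)/(-45)) = 236*(-19 - 1/45*(-109)) = 236*(-19 + 109/45) = 236*(-746/45) = -176056/45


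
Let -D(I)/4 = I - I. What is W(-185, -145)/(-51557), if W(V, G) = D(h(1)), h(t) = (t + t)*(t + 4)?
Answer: 0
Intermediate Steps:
h(t) = 2*t*(4 + t) (h(t) = (2*t)*(4 + t) = 2*t*(4 + t))
D(I) = 0 (D(I) = -4*(I - I) = -4*0 = 0)
W(V, G) = 0
W(-185, -145)/(-51557) = 0/(-51557) = 0*(-1/51557) = 0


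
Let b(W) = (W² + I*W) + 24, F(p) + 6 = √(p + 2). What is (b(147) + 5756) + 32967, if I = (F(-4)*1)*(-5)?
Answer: 64766 - 735*I*√2 ≈ 64766.0 - 1039.4*I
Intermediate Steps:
F(p) = -6 + √(2 + p) (F(p) = -6 + √(p + 2) = -6 + √(2 + p))
I = 30 - 5*I*√2 (I = ((-6 + √(2 - 4))*1)*(-5) = ((-6 + √(-2))*1)*(-5) = ((-6 + I*√2)*1)*(-5) = (-6 + I*√2)*(-5) = 30 - 5*I*√2 ≈ 30.0 - 7.0711*I)
b(W) = 24 + W² + W*(30 - 5*I*√2) (b(W) = (W² + (30 - 5*I*√2)*W) + 24 = (W² + W*(30 - 5*I*√2)) + 24 = 24 + W² + W*(30 - 5*I*√2))
(b(147) + 5756) + 32967 = ((24 + 147² + 5*147*(6 - I*√2)) + 5756) + 32967 = ((24 + 21609 + (4410 - 735*I*√2)) + 5756) + 32967 = ((26043 - 735*I*√2) + 5756) + 32967 = (31799 - 735*I*√2) + 32967 = 64766 - 735*I*√2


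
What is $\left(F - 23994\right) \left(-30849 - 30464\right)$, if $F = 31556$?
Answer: $-463648906$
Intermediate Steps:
$\left(F - 23994\right) \left(-30849 - 30464\right) = \left(31556 - 23994\right) \left(-30849 - 30464\right) = 7562 \left(-61313\right) = -463648906$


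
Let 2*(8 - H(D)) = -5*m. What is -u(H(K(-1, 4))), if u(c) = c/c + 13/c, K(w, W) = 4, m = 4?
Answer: -31/18 ≈ -1.7222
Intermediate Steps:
H(D) = 18 (H(D) = 8 - (-5)*4/2 = 8 - ½*(-20) = 8 + 10 = 18)
u(c) = 1 + 13/c
-u(H(K(-1, 4))) = -(13 + 18)/18 = -31/18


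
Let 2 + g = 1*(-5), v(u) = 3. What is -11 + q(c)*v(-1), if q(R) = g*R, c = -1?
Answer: 10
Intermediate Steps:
g = -7 (g = -2 + 1*(-5) = -2 - 5 = -7)
q(R) = -7*R
-11 + q(c)*v(-1) = -11 - 7*(-1)*3 = -11 + 7*3 = -11 + 21 = 10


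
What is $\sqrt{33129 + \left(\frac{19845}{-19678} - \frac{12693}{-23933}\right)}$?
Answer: $\frac{\sqrt{7347815672011690940610}}{470953574} \approx 182.01$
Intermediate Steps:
$\sqrt{33129 + \left(\frac{19845}{-19678} - \frac{12693}{-23933}\right)} = \sqrt{33129 + \left(19845 \left(- \frac{1}{19678}\right) - - \frac{12693}{23933}\right)} = \sqrt{33129 + \left(- \frac{19845}{19678} + \frac{12693}{23933}\right)} = \sqrt{33129 - \frac{225177531}{470953574}} = \sqrt{\frac{15601995775515}{470953574}} = \frac{\sqrt{7347815672011690940610}}{470953574}$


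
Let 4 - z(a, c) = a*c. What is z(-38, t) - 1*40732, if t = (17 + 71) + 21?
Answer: -36586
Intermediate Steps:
t = 109 (t = 88 + 21 = 109)
z(a, c) = 4 - a*c
z(-38, t) - 1*40732 = (4 - 1*(-38)*109) - 1*40732 = (4 + 4142) - 40732 = 4146 - 40732 = -36586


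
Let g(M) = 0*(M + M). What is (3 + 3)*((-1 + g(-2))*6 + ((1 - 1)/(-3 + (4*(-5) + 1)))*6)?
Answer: -36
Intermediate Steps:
g(M) = 0 (g(M) = 0*(2*M) = 0)
(3 + 3)*((-1 + g(-2))*6 + ((1 - 1)/(-3 + (4*(-5) + 1)))*6) = (3 + 3)*((-1 + 0)*6 + ((1 - 1)/(-3 + (4*(-5) + 1)))*6) = 6*(-1*6 + (0/(-3 + (-20 + 1)))*6) = 6*(-6 + (0/(-3 - 19))*6) = 6*(-6 + (0/(-22))*6) = 6*(-6 + (0*(-1/22))*6) = 6*(-6 + 0*6) = 6*(-6 + 0) = 6*(-6) = -36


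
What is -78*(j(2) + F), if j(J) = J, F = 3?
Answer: -390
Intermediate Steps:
-78*(j(2) + F) = -78*(2 + 3) = -78*5 = -390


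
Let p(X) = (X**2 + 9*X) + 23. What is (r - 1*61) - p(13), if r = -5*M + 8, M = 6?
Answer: -392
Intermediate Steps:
p(X) = 23 + X**2 + 9*X
r = -22 (r = -5*6 + 8 = -30 + 8 = -22)
(r - 1*61) - p(13) = (-22 - 1*61) - (23 + 13**2 + 9*13) = (-22 - 61) - (23 + 169 + 117) = -83 - 1*309 = -83 - 309 = -392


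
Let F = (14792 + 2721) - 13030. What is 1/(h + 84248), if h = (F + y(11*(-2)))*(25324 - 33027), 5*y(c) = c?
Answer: -5/172072039 ≈ -2.9058e-8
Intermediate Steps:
y(c) = c/5
F = 4483 (F = 17513 - 13030 = 4483)
h = -172493279/5 (h = (4483 + (11*(-2))/5)*(25324 - 33027) = (4483 + (⅕)*(-22))*(-7703) = (4483 - 22/5)*(-7703) = (22393/5)*(-7703) = -172493279/5 ≈ -3.4499e+7)
1/(h + 84248) = 1/(-172493279/5 + 84248) = 1/(-172072039/5) = -5/172072039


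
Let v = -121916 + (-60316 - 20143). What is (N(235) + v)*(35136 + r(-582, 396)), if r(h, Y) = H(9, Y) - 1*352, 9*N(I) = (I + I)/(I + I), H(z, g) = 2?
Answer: -63358315964/9 ≈ -7.0398e+9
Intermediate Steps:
N(I) = ⅑ (N(I) = ((I + I)/(I + I))/9 = ((2*I)/((2*I)))/9 = ((2*I)*(1/(2*I)))/9 = (⅑)*1 = ⅑)
r(h, Y) = -350 (r(h, Y) = 2 - 1*352 = 2 - 352 = -350)
v = -202375 (v = -121916 - 80459 = -202375)
(N(235) + v)*(35136 + r(-582, 396)) = (⅑ - 202375)*(35136 - 350) = -1821374/9*34786 = -63358315964/9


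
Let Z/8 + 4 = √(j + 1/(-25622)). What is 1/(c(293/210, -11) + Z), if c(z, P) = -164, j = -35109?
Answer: -627739/7319539236 - I*√23048598035978/7319539236 ≈ -8.5762e-5 - 0.0006559*I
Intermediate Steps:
Z = -32 + 4*I*√23048598035978/12811 (Z = -32 + 8*√(-35109 + 1/(-25622)) = -32 + 8*√(-35109 - 1/25622) = -32 + 8*√(-899562799/25622) = -32 + 8*(I*√23048598035978/25622) = -32 + 4*I*√23048598035978/12811 ≈ -32.0 + 1499.0*I)
1/(c(293/210, -11) + Z) = 1/(-164 + (-32 + 4*I*√23048598035978/12811)) = 1/(-196 + 4*I*√23048598035978/12811)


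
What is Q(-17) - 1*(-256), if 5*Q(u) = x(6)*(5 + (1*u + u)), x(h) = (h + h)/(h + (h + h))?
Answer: 3782/15 ≈ 252.13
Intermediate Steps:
x(h) = ⅔ (x(h) = (2*h)/(h + 2*h) = (2*h)/((3*h)) = (2*h)*(1/(3*h)) = ⅔)
Q(u) = ⅔ + 4*u/15 (Q(u) = (2*(5 + (1*u + u))/3)/5 = (2*(5 + (u + u))/3)/5 = (2*(5 + 2*u)/3)/5 = (10/3 + 4*u/3)/5 = ⅔ + 4*u/15)
Q(-17) - 1*(-256) = (⅔ + (4/15)*(-17)) - 1*(-256) = (⅔ - 68/15) + 256 = -58/15 + 256 = 3782/15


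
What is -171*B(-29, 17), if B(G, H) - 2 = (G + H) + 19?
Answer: -1539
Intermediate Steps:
B(G, H) = 21 + G + H (B(G, H) = 2 + ((G + H) + 19) = 2 + (19 + G + H) = 21 + G + H)
-171*B(-29, 17) = -171*(21 - 29 + 17) = -171*9 = -1539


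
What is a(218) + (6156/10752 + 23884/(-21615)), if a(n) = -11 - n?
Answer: -4445363729/19367040 ≈ -229.53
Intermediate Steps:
a(218) + (6156/10752 + 23884/(-21615)) = (-11 - 1*218) + (6156/10752 + 23884/(-21615)) = (-11 - 218) + (6156*(1/10752) + 23884*(-1/21615)) = -229 + (513/896 - 23884/21615) = -229 - 10311569/19367040 = -4445363729/19367040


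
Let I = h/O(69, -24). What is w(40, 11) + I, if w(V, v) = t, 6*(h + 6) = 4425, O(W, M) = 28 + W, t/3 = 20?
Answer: 13103/194 ≈ 67.541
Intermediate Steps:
t = 60 (t = 3*20 = 60)
h = 1463/2 (h = -6 + (⅙)*4425 = -6 + 1475/2 = 1463/2 ≈ 731.50)
w(V, v) = 60
I = 1463/194 (I = 1463/(2*(28 + 69)) = (1463/2)/97 = (1463/2)*(1/97) = 1463/194 ≈ 7.5412)
w(40, 11) + I = 60 + 1463/194 = 13103/194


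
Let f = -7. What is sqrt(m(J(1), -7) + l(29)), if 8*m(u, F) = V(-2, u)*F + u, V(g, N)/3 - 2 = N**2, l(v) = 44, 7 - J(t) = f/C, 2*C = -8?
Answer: I*sqrt(8434)/16 ≈ 5.7398*I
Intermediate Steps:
C = -4 (C = (1/2)*(-8) = -4)
J(t) = 21/4 (J(t) = 7 - (-7)/(-4) = 7 - (-7)*(-1)/4 = 7 - 1*7/4 = 7 - 7/4 = 21/4)
V(g, N) = 6 + 3*N**2
m(u, F) = u/8 + F*(6 + 3*u**2)/8 (m(u, F) = ((6 + 3*u**2)*F + u)/8 = (F*(6 + 3*u**2) + u)/8 = (u + F*(6 + 3*u**2))/8 = u/8 + F*(6 + 3*u**2)/8)
sqrt(m(J(1), -7) + l(29)) = sqrt(((1/8)*(21/4) + (3/8)*(-7)*(2 + (21/4)**2)) + 44) = sqrt((21/32 + (3/8)*(-7)*(2 + 441/16)) + 44) = sqrt((21/32 + (3/8)*(-7)*(473/16)) + 44) = sqrt((21/32 - 9933/128) + 44) = sqrt(-9849/128 + 44) = sqrt(-4217/128) = I*sqrt(8434)/16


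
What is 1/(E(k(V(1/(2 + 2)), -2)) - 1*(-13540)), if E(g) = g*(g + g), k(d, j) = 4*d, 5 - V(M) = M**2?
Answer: 8/114561 ≈ 6.9832e-5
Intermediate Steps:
V(M) = 5 - M**2
E(g) = 2*g**2 (E(g) = g*(2*g) = 2*g**2)
1/(E(k(V(1/(2 + 2)), -2)) - 1*(-13540)) = 1/(2*(4*(5 - (1/(2 + 2))**2))**2 - 1*(-13540)) = 1/(2*(4*(5 - (1/4)**2))**2 + 13540) = 1/(2*(4*(5 - 1*1/16))**2 + 13540) = 1/(2*(4*(5 - 1/16))**2 + 13540) = 1/(2*(4*(79/16))**2 + 13540) = 1/(2*(79/4)**2 + 13540) = 1/(2*(6241/16) + 13540) = 1/(6241/8 + 13540) = 1/(114561/8) = 8/114561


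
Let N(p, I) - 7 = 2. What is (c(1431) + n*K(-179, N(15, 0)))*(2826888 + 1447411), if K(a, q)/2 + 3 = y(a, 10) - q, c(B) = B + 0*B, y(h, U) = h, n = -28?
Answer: 51834423973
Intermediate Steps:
N(p, I) = 9 (N(p, I) = 7 + 2 = 9)
c(B) = B (c(B) = B + 0 = B)
K(a, q) = -6 - 2*q + 2*a (K(a, q) = -6 + 2*(a - q) = -6 + (-2*q + 2*a) = -6 - 2*q + 2*a)
(c(1431) + n*K(-179, N(15, 0)))*(2826888 + 1447411) = (1431 - 28*(-6 - 2*9 + 2*(-179)))*(2826888 + 1447411) = (1431 - 28*(-6 - 18 - 358))*4274299 = (1431 - 28*(-382))*4274299 = (1431 + 10696)*4274299 = 12127*4274299 = 51834423973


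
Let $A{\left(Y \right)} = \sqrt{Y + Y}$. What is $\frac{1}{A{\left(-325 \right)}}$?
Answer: $- \frac{i \sqrt{26}}{130} \approx - 0.039223 i$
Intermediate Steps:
$A{\left(Y \right)} = \sqrt{2} \sqrt{Y}$ ($A{\left(Y \right)} = \sqrt{2 Y} = \sqrt{2} \sqrt{Y}$)
$\frac{1}{A{\left(-325 \right)}} = \frac{1}{\sqrt{2} \sqrt{-325}} = \frac{1}{\sqrt{2} \cdot 5 i \sqrt{13}} = \frac{1}{5 i \sqrt{26}} = - \frac{i \sqrt{26}}{130}$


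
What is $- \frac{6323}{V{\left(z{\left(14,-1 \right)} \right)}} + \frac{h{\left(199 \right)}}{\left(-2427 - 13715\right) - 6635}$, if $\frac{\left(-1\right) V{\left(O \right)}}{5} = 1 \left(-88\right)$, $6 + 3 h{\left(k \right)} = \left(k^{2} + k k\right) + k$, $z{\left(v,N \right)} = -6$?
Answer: $- \frac{155663571}{10021880} \approx -15.532$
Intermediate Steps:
$h{\left(k \right)} = -2 + \frac{k}{3} + \frac{2 k^{2}}{3}$ ($h{\left(k \right)} = -2 + \frac{\left(k^{2} + k k\right) + k}{3} = -2 + \frac{\left(k^{2} + k^{2}\right) + k}{3} = -2 + \frac{2 k^{2} + k}{3} = -2 + \frac{k + 2 k^{2}}{3} = -2 + \left(\frac{k}{3} + \frac{2 k^{2}}{3}\right) = -2 + \frac{k}{3} + \frac{2 k^{2}}{3}$)
$V{\left(O \right)} = 440$ ($V{\left(O \right)} = - 5 \cdot 1 \left(-88\right) = \left(-5\right) \left(-88\right) = 440$)
$- \frac{6323}{V{\left(z{\left(14,-1 \right)} \right)}} + \frac{h{\left(199 \right)}}{\left(-2427 - 13715\right) - 6635} = - \frac{6323}{440} + \frac{-2 + \frac{1}{3} \cdot 199 + \frac{2 \cdot 199^{2}}{3}}{\left(-2427 - 13715\right) - 6635} = \left(-6323\right) \frac{1}{440} + \frac{-2 + \frac{199}{3} + \frac{2}{3} \cdot 39601}{-16142 - 6635} = - \frac{6323}{440} + \frac{-2 + \frac{199}{3} + \frac{79202}{3}}{-22777} = - \frac{6323}{440} + 26465 \left(- \frac{1}{22777}\right) = - \frac{6323}{440} - \frac{26465}{22777} = - \frac{155663571}{10021880}$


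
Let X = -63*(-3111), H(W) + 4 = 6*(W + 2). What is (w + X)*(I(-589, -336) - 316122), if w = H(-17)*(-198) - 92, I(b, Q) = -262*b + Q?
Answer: -34781137820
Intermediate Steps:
H(W) = 8 + 6*W (H(W) = -4 + 6*(W + 2) = -4 + 6*(2 + W) = -4 + (12 + 6*W) = 8 + 6*W)
I(b, Q) = Q - 262*b
X = 195993
w = 18520 (w = (8 + 6*(-17))*(-198) - 92 = (8 - 102)*(-198) - 92 = -94*(-198) - 92 = 18612 - 92 = 18520)
(w + X)*(I(-589, -336) - 316122) = (18520 + 195993)*((-336 - 262*(-589)) - 316122) = 214513*((-336 + 154318) - 316122) = 214513*(153982 - 316122) = 214513*(-162140) = -34781137820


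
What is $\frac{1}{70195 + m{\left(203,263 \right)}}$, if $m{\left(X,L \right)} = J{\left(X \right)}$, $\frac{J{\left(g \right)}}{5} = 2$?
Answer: $\frac{1}{70205} \approx 1.4244 \cdot 10^{-5}$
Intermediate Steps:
$J{\left(g \right)} = 10$ ($J{\left(g \right)} = 5 \cdot 2 = 10$)
$m{\left(X,L \right)} = 10$
$\frac{1}{70195 + m{\left(203,263 \right)}} = \frac{1}{70195 + 10} = \frac{1}{70205}$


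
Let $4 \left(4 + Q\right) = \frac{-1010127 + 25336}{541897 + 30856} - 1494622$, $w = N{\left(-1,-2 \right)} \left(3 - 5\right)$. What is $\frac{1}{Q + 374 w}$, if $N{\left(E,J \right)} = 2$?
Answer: $- \frac{2291012}{859486737157} \approx -2.6656 \cdot 10^{-6}$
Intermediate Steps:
$w = -4$ ($w = 2 \left(3 - 5\right) = 2 \left(-2\right) = -4$)
$Q = - \frac{856059383205}{2291012}$ ($Q = -4 + \frac{\frac{-1010127 + 25336}{541897 + 30856} - 1494622}{4} = -4 + \frac{- \frac{984791}{572753} - 1494622}{4} = -4 + \frac{1}{4} \left(- \frac{856050219157}{572753}\right) = -4 - \frac{856050219157}{2291012} = - \frac{856059383205}{2291012} \approx -3.7366 \cdot 10^{5}$)
$\frac{1}{Q + 374 w} = \frac{1}{- \frac{856059383205}{2291012} + 374 \left(-4\right)} = \frac{1}{- \frac{856059383205}{2291012} - 1496} = \frac{1}{- \frac{859486737157}{2291012}} = - \frac{2291012}{859486737157}$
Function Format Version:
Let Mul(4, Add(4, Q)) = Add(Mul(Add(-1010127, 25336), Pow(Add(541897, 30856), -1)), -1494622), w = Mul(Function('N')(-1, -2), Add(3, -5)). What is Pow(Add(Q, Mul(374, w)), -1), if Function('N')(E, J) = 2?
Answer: Rational(-2291012, 859486737157) ≈ -2.6656e-6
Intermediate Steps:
w = -4 (w = Mul(2, Add(3, -5)) = Mul(2, -2) = -4)
Q = Rational(-856059383205, 2291012) (Q = Add(-4, Mul(Rational(1, 4), Add(Mul(Add(-1010127, 25336), Pow(Add(541897, 30856), -1)), -1494622))) = Add(-4, Mul(Rational(1, 4), Add(Mul(-984791, Pow(572753, -1)), -1494622))) = Add(-4, Mul(Rational(1, 4), Add(Mul(-984791, Rational(1, 572753)), -1494622))) = Add(-4, Mul(Rational(1, 4), Add(Rational(-984791, 572753), -1494622))) = Add(-4, Mul(Rational(1, 4), Rational(-856050219157, 572753))) = Add(-4, Rational(-856050219157, 2291012)) = Rational(-856059383205, 2291012) ≈ -3.7366e+5)
Pow(Add(Q, Mul(374, w)), -1) = Pow(Add(Rational(-856059383205, 2291012), Mul(374, -4)), -1) = Pow(Add(Rational(-856059383205, 2291012), -1496), -1) = Pow(Rational(-859486737157, 2291012), -1) = Rational(-2291012, 859486737157)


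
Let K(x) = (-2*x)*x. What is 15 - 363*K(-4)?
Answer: 11631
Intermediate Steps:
K(x) = -2*x**2
15 - 363*K(-4) = 15 - (-726)*(-4)**2 = 15 - (-726)*16 = 15 - 363*(-32) = 15 + 11616 = 11631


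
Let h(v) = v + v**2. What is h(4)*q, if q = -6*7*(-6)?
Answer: 5040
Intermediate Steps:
q = 252 (q = -42*(-6) = 252)
h(4)*q = (4*(1 + 4))*252 = (4*5)*252 = 20*252 = 5040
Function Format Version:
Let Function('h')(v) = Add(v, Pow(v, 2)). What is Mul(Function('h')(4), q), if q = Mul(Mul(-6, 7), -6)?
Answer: 5040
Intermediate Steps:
q = 252 (q = Mul(-42, -6) = 252)
Mul(Function('h')(4), q) = Mul(Mul(4, Add(1, 4)), 252) = Mul(Mul(4, 5), 252) = Mul(20, 252) = 5040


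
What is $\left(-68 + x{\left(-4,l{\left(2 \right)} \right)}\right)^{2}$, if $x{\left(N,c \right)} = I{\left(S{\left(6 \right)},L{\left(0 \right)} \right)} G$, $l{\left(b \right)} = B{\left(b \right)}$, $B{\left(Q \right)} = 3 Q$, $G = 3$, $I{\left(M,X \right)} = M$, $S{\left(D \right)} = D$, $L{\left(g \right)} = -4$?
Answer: $2500$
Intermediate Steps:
$l{\left(b \right)} = 3 b$
$x{\left(N,c \right)} = 18$ ($x{\left(N,c \right)} = 6 \cdot 3 = 18$)
$\left(-68 + x{\left(-4,l{\left(2 \right)} \right)}\right)^{2} = \left(-68 + 18\right)^{2} = \left(-50\right)^{2} = 2500$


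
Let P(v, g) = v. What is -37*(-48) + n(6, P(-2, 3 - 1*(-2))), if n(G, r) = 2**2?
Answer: 1780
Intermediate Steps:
n(G, r) = 4
-37*(-48) + n(6, P(-2, 3 - 1*(-2))) = -37*(-48) + 4 = 1776 + 4 = 1780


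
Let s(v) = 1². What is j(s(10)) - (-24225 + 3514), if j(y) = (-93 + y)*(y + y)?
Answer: 20527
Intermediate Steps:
s(v) = 1
j(y) = 2*y*(-93 + y) (j(y) = (-93 + y)*(2*y) = 2*y*(-93 + y))
j(s(10)) - (-24225 + 3514) = 2*1*(-93 + 1) - (-24225 + 3514) = 2*1*(-92) - 1*(-20711) = -184 + 20711 = 20527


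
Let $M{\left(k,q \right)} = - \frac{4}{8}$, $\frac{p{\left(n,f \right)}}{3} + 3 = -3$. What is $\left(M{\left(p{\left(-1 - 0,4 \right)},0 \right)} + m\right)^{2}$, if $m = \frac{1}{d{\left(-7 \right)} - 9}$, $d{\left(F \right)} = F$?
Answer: $\frac{81}{256} \approx 0.31641$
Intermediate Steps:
$p{\left(n,f \right)} = -18$ ($p{\left(n,f \right)} = -9 + 3 \left(-3\right) = -9 - 9 = -18$)
$M{\left(k,q \right)} = - \frac{1}{2}$ ($M{\left(k,q \right)} = \left(-4\right) \frac{1}{8} = - \frac{1}{2}$)
$m = - \frac{1}{16}$ ($m = \frac{1}{-7 - 9} = \frac{1}{-16} = - \frac{1}{16} \approx -0.0625$)
$\left(M{\left(p{\left(-1 - 0,4 \right)},0 \right)} + m\right)^{2} = \left(- \frac{1}{2} - \frac{1}{16}\right)^{2} = \left(- \frac{9}{16}\right)^{2} = \frac{81}{256}$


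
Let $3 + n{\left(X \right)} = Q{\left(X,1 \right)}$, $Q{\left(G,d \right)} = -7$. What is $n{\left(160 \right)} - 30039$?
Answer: $-30049$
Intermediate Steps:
$n{\left(X \right)} = -10$ ($n{\left(X \right)} = -3 - 7 = -10$)
$n{\left(160 \right)} - 30039 = -10 - 30039 = -30049$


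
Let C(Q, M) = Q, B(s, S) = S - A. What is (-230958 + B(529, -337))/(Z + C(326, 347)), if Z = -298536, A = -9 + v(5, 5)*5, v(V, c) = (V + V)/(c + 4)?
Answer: 1040812/1341945 ≈ 0.77560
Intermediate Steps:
v(V, c) = 2*V/(4 + c) (v(V, c) = (2*V)/(4 + c) = 2*V/(4 + c))
A = -31/9 (A = -9 + (2*5/(4 + 5))*5 = -9 + (2*5/9)*5 = -9 + (2*5*(⅑))*5 = -9 + (10/9)*5 = -9 + 50/9 = -31/9 ≈ -3.4444)
B(s, S) = 31/9 + S (B(s, S) = S - 1*(-31/9) = S + 31/9 = 31/9 + S)
(-230958 + B(529, -337))/(Z + C(326, 347)) = (-230958 + (31/9 - 337))/(-298536 + 326) = (-230958 - 3002/9)/(-298210) = -2081624/9*(-1/298210) = 1040812/1341945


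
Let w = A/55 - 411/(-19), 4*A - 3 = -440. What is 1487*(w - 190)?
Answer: -1058867421/4180 ≈ -2.5332e+5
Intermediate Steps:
A = -437/4 (A = ¾ + (¼)*(-440) = ¾ - 110 = -437/4 ≈ -109.25)
w = 82117/4180 (w = -437/4/55 - 411/(-19) = -437/4*1/55 - 411*(-1/19) = -437/220 + 411/19 = 82117/4180 ≈ 19.645)
1487*(w - 190) = 1487*(82117/4180 - 190) = 1487*(-712083/4180) = -1058867421/4180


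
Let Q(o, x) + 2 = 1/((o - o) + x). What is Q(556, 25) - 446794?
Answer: -11169899/25 ≈ -4.4680e+5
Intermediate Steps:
Q(o, x) = -2 + 1/x (Q(o, x) = -2 + 1/((o - o) + x) = -2 + 1/(0 + x) = -2 + 1/x)
Q(556, 25) - 446794 = (-2 + 1/25) - 446794 = -49/25 - 446794 = -11169899/25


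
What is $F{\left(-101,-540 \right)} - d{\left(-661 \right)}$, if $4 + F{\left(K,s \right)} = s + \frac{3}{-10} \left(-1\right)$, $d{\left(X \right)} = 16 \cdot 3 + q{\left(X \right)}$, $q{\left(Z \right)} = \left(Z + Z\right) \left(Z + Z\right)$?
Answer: $- \frac{17482757}{10} \approx -1.7483 \cdot 10^{6}$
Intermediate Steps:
$q{\left(Z \right)} = 4 Z^{2}$ ($q{\left(Z \right)} = 2 Z 2 Z = 4 Z^{2}$)
$d{\left(X \right)} = 48 + 4 X^{2}$ ($d{\left(X \right)} = 16 \cdot 3 + 4 X^{2} = 48 + 4 X^{2}$)
$F{\left(K,s \right)} = - \frac{37}{10} + s$ ($F{\left(K,s \right)} = -4 + \left(s + \frac{3}{-10} \left(-1\right)\right) = -4 + \left(s + 3 \left(- \frac{1}{10}\right) \left(-1\right)\right) = -4 + \left(s - - \frac{3}{10}\right) = -4 + \left(s + \frac{3}{10}\right) = -4 + \left(\frac{3}{10} + s\right) = - \frac{37}{10} + s$)
$F{\left(-101,-540 \right)} - d{\left(-661 \right)} = \left(- \frac{37}{10} - 540\right) - \left(48 + 4 \left(-661\right)^{2}\right) = - \frac{5437}{10} - \left(48 + 4 \cdot 436921\right) = - \frac{5437}{10} - \left(48 + 1747684\right) = - \frac{5437}{10} - 1747732 = - \frac{17482757}{10}$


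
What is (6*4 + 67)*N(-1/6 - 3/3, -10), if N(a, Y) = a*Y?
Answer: 3185/3 ≈ 1061.7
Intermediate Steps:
N(a, Y) = Y*a
(6*4 + 67)*N(-1/6 - 3/3, -10) = (6*4 + 67)*(-10*(-1/6 - 3/3)) = (24 + 67)*(-10*(-1*⅙ - 3*⅓)) = 91*(-10*(-⅙ - 1)) = 91*(-10*(-7/6)) = 91*(35/3) = 3185/3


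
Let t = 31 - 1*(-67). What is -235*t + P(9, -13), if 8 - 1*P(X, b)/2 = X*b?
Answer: -22780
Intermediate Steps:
t = 98 (t = 31 + 67 = 98)
P(X, b) = 16 - 2*X*b
-235*t + P(9, -13) = -235*98 + (16 - 2*9*(-13)) = -23030 + (16 + 234) = -23030 + 250 = -22780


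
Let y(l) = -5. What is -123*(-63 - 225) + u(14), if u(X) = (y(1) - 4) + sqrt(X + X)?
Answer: 35415 + 2*sqrt(7) ≈ 35420.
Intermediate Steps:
u(X) = -9 + sqrt(2)*sqrt(X) (u(X) = (-5 - 4) + sqrt(X + X) = -9 + sqrt(2*X) = -9 + sqrt(2)*sqrt(X))
-123*(-63 - 225) + u(14) = -123*(-63 - 225) + (-9 + sqrt(2)*sqrt(14)) = -123*(-288) + (-9 + 2*sqrt(7)) = 35424 + (-9 + 2*sqrt(7)) = 35415 + 2*sqrt(7)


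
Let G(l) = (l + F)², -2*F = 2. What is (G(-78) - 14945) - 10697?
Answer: -19401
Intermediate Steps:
F = -1 (F = -½*2 = -1)
G(l) = (-1 + l)² (G(l) = (l - 1)² = (-1 + l)²)
(G(-78) - 14945) - 10697 = ((-1 - 78)² - 14945) - 10697 = ((-79)² - 14945) - 10697 = (6241 - 14945) - 10697 = -8704 - 10697 = -19401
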